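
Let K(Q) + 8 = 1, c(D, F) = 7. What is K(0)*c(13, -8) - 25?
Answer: -74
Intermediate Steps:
K(Q) = -7 (K(Q) = -8 + 1 = -7)
K(0)*c(13, -8) - 25 = -7*7 - 25 = -49 - 25 = -74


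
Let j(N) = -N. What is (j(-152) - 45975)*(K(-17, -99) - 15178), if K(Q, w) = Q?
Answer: 696280485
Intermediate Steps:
(j(-152) - 45975)*(K(-17, -99) - 15178) = (-1*(-152) - 45975)*(-17 - 15178) = (152 - 45975)*(-15195) = -45823*(-15195) = 696280485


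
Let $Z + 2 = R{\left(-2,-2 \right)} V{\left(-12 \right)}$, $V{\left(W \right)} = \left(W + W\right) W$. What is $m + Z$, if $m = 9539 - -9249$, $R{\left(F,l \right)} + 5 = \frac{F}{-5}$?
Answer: $\frac{87306}{5} \approx 17461.0$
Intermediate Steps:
$R{\left(F,l \right)} = -5 - \frac{F}{5}$ ($R{\left(F,l \right)} = -5 + \frac{F}{-5} = -5 + F \left(- \frac{1}{5}\right) = -5 - \frac{F}{5}$)
$m = 18788$ ($m = 9539 + 9249 = 18788$)
$V{\left(W \right)} = 2 W^{2}$ ($V{\left(W \right)} = 2 W W = 2 W^{2}$)
$Z = - \frac{6634}{5}$ ($Z = -2 + \left(-5 - - \frac{2}{5}\right) 2 \left(-12\right)^{2} = -2 + \left(-5 + \frac{2}{5}\right) 2 \cdot 144 = -2 - \frac{6624}{5} = - \frac{6634}{5} \approx -1326.8$)
$m + Z = 18788 - \frac{6634}{5} = \frac{87306}{5}$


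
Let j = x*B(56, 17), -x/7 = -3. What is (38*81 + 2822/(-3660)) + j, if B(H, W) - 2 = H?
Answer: 7860269/1830 ≈ 4295.2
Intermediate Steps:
x = 21 (x = -7*(-3) = 21)
B(H, W) = 2 + H
j = 1218 (j = 21*(2 + 56) = 21*58 = 1218)
(38*81 + 2822/(-3660)) + j = (38*81 + 2822/(-3660)) + 1218 = (3078 + 2822*(-1/3660)) + 1218 = (3078 - 1411/1830) + 1218 = 5631329/1830 + 1218 = 7860269/1830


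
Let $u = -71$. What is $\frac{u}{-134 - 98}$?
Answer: $\frac{71}{232} \approx 0.30603$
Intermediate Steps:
$\frac{u}{-134 - 98} = \frac{1}{-134 - 98} \left(-71\right) = \frac{1}{-232} \left(-71\right) = \left(- \frac{1}{232}\right) \left(-71\right) = \frac{71}{232}$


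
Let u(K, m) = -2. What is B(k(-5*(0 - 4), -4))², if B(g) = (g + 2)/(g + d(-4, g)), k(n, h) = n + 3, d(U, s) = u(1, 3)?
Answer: 625/441 ≈ 1.4172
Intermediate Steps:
d(U, s) = -2
k(n, h) = 3 + n
B(g) = (2 + g)/(-2 + g) (B(g) = (g + 2)/(g - 2) = (2 + g)/(-2 + g))
B(k(-5*(0 - 4), -4))² = ((2 + (3 - 5*(0 - 4)))/(-2 + (3 - 5*(0 - 4))))² = ((2 + (3 - 5*(-4)))/(-2 + (3 - 5*(-4))))² = ((2 + (3 + 20))/(-2 + (3 + 20)))² = ((2 + 23)/(-2 + 23))² = (25/21)² = 625/441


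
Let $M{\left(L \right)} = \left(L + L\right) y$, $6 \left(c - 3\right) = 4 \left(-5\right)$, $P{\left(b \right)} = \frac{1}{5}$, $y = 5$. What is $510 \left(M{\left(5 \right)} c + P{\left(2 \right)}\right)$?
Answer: $-8398$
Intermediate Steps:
$P{\left(b \right)} = \frac{1}{5}$
$c = - \frac{1}{3}$ ($c = 3 + \frac{4 \left(-5\right)}{6} = 3 + \frac{1}{6} \left(-20\right) = 3 - \frac{10}{3} = - \frac{1}{3} \approx -0.33333$)
$M{\left(L \right)} = 10 L$ ($M{\left(L \right)} = \left(L + L\right) 5 = 2 L 5 = 10 L$)
$510 \left(M{\left(5 \right)} c + P{\left(2 \right)}\right) = 510 \left(10 \cdot 5 \left(- \frac{1}{3}\right) + \frac{1}{5}\right) = 510 \left(50 \left(- \frac{1}{3}\right) + \frac{1}{5}\right) = 510 \left(- \frac{50}{3} + \frac{1}{5}\right) = 510 \left(- \frac{247}{15}\right) = -8398$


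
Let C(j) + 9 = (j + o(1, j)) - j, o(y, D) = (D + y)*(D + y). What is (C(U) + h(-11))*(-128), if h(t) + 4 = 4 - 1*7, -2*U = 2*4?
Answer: 896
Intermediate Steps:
o(y, D) = (D + y)**2
U = -4 ≈ -4.0000
h(t) = -7 (h(t) = -4 + (4 - 1*7) = -4 + (4 - 7) = -4 - 3 = -7)
C(j) = -9 + (1 + j)**2 (C(j) = -9 + ((j + (j + 1)**2) - j) = -9 + ((j + (1 + j)**2) - j) = -9 + (1 + j)**2)
(C(U) + h(-11))*(-128) = ((-9 + (1 - 4)**2) - 7)*(-128) = ((-9 + (-3)**2) - 7)*(-128) = ((-9 + 9) - 7)*(-128) = (0 - 7)*(-128) = -7*(-128) = 896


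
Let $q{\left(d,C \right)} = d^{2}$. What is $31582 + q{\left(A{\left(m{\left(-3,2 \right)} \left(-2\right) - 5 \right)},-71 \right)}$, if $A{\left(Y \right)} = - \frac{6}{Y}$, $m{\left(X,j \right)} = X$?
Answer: $31618$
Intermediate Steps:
$31582 + q{\left(A{\left(m{\left(-3,2 \right)} \left(-2\right) - 5 \right)},-71 \right)} = 31582 + \left(- \frac{6}{\left(-3\right) \left(-2\right) - 5}\right)^{2} = 31582 + \left(- \frac{6}{6 - 5}\right)^{2} = 31582 + \left(- \frac{6}{1}\right)^{2} = 31582 + \left(\left(-6\right) 1\right)^{2} = 31582 + \left(-6\right)^{2} = 31582 + 36 = 31618$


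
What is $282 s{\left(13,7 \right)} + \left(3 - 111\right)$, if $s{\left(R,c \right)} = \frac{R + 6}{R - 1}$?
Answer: $\frac{677}{2} \approx 338.5$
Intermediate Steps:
$s{\left(R,c \right)} = \frac{6 + R}{-1 + R}$
$282 s{\left(13,7 \right)} + \left(3 - 111\right) = 282 \frac{6 + 13}{-1 + 13} + \left(3 - 111\right) = 282 \cdot \frac{1}{12} \cdot 19 + \left(3 - 111\right) = 282 \cdot \frac{1}{12} \cdot 19 - 108 = 282 \cdot \frac{19}{12} - 108 = \frac{893}{2} - 108 = \frac{677}{2}$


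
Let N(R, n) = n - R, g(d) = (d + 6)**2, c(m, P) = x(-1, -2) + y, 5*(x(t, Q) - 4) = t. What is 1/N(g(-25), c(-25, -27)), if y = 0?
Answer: -5/1786 ≈ -0.0027996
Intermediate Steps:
x(t, Q) = 4 + t/5
c(m, P) = 19/5 (c(m, P) = (4 + (1/5)*(-1)) + 0 = (4 - 1/5) + 0 = 19/5 + 0 = 19/5)
g(d) = (6 + d)**2
1/N(g(-25), c(-25, -27)) = 1/(19/5 - (6 - 25)**2) = 1/(19/5 - 1*(-19)**2) = 1/(19/5 - 1*361) = 1/(19/5 - 361) = 1/(-1786/5) = -5/1786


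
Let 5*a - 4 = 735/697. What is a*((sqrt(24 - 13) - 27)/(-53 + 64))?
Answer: -95121/38335 + 3523*sqrt(11)/38335 ≈ -2.1765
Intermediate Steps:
a = 3523/3485 (a = 4/5 + (735/697)/5 = 4/5 + (735*(1/697))/5 = 4/5 + (1/5)*(735/697) = 4/5 + 147/697 = 3523/3485 ≈ 1.0109)
a*((sqrt(24 - 13) - 27)/(-53 + 64)) = 3523*((sqrt(24 - 13) - 27)/(-53 + 64))/3485 = 3523*((sqrt(11) - 27)/11)/3485 = 3523*((-27 + sqrt(11))*(1/11))/3485 = 3523*(-27/11 + sqrt(11)/11)/3485 = -95121/38335 + 3523*sqrt(11)/38335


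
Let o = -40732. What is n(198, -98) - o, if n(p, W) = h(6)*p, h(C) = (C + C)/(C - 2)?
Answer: 41326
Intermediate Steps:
h(C) = 2*C/(-2 + C) (h(C) = (2*C)/(-2 + C) = 2*C/(-2 + C))
n(p, W) = 3*p (n(p, W) = (2*6/(-2 + 6))*p = (2*6/4)*p = (2*6*(1/4))*p = 3*p)
n(198, -98) - o = 3*198 - 1*(-40732) = 594 + 40732 = 41326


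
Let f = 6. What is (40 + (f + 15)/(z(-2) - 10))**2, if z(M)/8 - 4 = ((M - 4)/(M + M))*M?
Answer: 3481/4 ≈ 870.25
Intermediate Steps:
z(M) = 16 + 4*M (z(M) = 32 + 8*(((M - 4)/(M + M))*M) = 32 + 8*(((-4 + M)/((2*M)))*M) = 32 + 8*(((-4 + M)*(1/(2*M)))*M) = 32 + 8*(((-4 + M)/(2*M))*M) = 32 + 8*(-2 + M/2) = 32 + (-16 + 4*M) = 16 + 4*M)
(40 + (f + 15)/(z(-2) - 10))**2 = (40 + (6 + 15)/((16 + 4*(-2)) - 10))**2 = (40 + 21/((16 - 8) - 10))**2 = (40 + 21/(8 - 10))**2 = (40 + 21/(-2))**2 = (40 + 21*(-1/2))**2 = (40 - 21/2)**2 = (59/2)**2 = 3481/4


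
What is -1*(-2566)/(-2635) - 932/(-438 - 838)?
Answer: -204599/840565 ≈ -0.24341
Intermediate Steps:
-1*(-2566)/(-2635) - 932/(-438 - 838) = 2566*(-1/2635) - 932/(-1276) = -2566/2635 - 932*(-1/1276) = -2566/2635 + 233/319 = -204599/840565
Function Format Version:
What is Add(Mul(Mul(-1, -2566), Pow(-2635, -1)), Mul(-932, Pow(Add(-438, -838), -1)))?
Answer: Rational(-204599, 840565) ≈ -0.24341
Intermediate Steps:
Add(Mul(Mul(-1, -2566), Pow(-2635, -1)), Mul(-932, Pow(Add(-438, -838), -1))) = Add(Mul(2566, Rational(-1, 2635)), Mul(-932, Pow(-1276, -1))) = Add(Rational(-2566, 2635), Mul(-932, Rational(-1, 1276))) = Add(Rational(-2566, 2635), Rational(233, 319)) = Rational(-204599, 840565)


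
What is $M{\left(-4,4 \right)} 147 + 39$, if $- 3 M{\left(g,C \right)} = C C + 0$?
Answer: $-745$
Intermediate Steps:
$M{\left(g,C \right)} = - \frac{C^{2}}{3}$ ($M{\left(g,C \right)} = - \frac{C C + 0}{3} = - \frac{C^{2} + 0}{3} = - \frac{C^{2}}{3}$)
$M{\left(-4,4 \right)} 147 + 39 = - \frac{4^{2}}{3} \cdot 147 + 39 = \left(- \frac{1}{3}\right) 16 \cdot 147 + 39 = \left(- \frac{16}{3}\right) 147 + 39 = -784 + 39 = -745$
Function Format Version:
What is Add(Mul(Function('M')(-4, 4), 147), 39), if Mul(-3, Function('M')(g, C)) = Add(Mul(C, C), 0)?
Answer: -745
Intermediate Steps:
Function('M')(g, C) = Mul(Rational(-1, 3), Pow(C, 2)) (Function('M')(g, C) = Mul(Rational(-1, 3), Add(Mul(C, C), 0)) = Mul(Rational(-1, 3), Add(Pow(C, 2), 0)) = Mul(Rational(-1, 3), Pow(C, 2)))
Add(Mul(Function('M')(-4, 4), 147), 39) = Add(Mul(Mul(Rational(-1, 3), Pow(4, 2)), 147), 39) = Add(Mul(Mul(Rational(-1, 3), 16), 147), 39) = Add(Mul(Rational(-16, 3), 147), 39) = Add(-784, 39) = -745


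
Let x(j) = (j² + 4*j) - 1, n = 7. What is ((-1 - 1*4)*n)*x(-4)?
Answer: 35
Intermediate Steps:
x(j) = -1 + j² + 4*j
((-1 - 1*4)*n)*x(-4) = ((-1 - 1*4)*7)*(-1 + (-4)² + 4*(-4)) = ((-1 - 4)*7)*(-1 + 16 - 16) = -5*7*(-1) = -35*(-1) = 35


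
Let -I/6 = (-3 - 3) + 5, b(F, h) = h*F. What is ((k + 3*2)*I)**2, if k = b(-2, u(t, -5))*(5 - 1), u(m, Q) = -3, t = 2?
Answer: 32400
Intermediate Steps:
b(F, h) = F*h
I = 6 (I = -6*((-3 - 3) + 5) = -6*(-6 + 5) = -6*(-1) = 6)
k = 24 (k = (-2*(-3))*(5 - 1) = 6*4 = 24)
((k + 3*2)*I)**2 = ((24 + 3*2)*6)**2 = ((24 + 6)*6)**2 = (30*6)**2 = 180**2 = 32400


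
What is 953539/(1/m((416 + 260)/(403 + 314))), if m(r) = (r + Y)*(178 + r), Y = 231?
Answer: 20345668800263734/514089 ≈ 3.9576e+10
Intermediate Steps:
m(r) = (178 + r)*(231 + r) (m(r) = (r + 231)*(178 + r) = (231 + r)*(178 + r) = (178 + r)*(231 + r))
953539/(1/m((416 + 260)/(403 + 314))) = 953539/(1/(41118 + ((416 + 260)/(403 + 314))² + 409*((416 + 260)/(403 + 314)))) = 953539/(1/(41118 + (676/717)² + 409*(676/717))) = 953539/(1/(41118 + 456976/514089 + 276484/717)) = 953539/(1/(21337007506/514089)) = 953539/(514089/21337007506) = 953539*(21337007506/514089) = 20345668800263734/514089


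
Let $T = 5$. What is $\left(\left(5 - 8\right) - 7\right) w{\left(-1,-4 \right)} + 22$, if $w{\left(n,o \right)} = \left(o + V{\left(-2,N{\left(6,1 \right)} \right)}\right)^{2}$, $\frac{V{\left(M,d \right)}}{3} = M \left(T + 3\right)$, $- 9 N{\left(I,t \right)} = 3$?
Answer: $-27018$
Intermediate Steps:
$N{\left(I,t \right)} = - \frac{1}{3}$ ($N{\left(I,t \right)} = \left(- \frac{1}{9}\right) 3 = - \frac{1}{3}$)
$V{\left(M,d \right)} = 24 M$ ($V{\left(M,d \right)} = 3 M \left(5 + 3\right) = 3 M 8 = 3 \cdot 8 M = 24 M$)
$w{\left(n,o \right)} = \left(-48 + o\right)^{2}$ ($w{\left(n,o \right)} = \left(o + 24 \left(-2\right)\right)^{2} = \left(o - 48\right)^{2} = \left(-48 + o\right)^{2}$)
$\left(\left(5 - 8\right) - 7\right) w{\left(-1,-4 \right)} + 22 = \left(\left(5 - 8\right) - 7\right) \left(-48 - 4\right)^{2} + 22 = \left(-3 - 7\right) \left(-52\right)^{2} + 22 = \left(-10\right) 2704 + 22 = -27040 + 22 = -27018$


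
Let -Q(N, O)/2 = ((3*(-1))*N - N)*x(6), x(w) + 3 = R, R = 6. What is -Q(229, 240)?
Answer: -5496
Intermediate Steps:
x(w) = 3 (x(w) = -3 + 6 = 3)
Q(N, O) = 24*N (Q(N, O) = -2*((3*(-1))*N - N)*3 = -2*(-3*N - N)*3 = -2*(-4*N)*3 = -(-24)*N = 24*N)
-Q(229, 240) = -24*229 = -1*5496 = -5496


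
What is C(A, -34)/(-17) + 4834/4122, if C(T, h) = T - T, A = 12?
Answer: 2417/2061 ≈ 1.1727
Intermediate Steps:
C(T, h) = 0
C(A, -34)/(-17) + 4834/4122 = 0/(-17) + 4834/4122 = 0*(-1/17) + 4834*(1/4122) = 0 + 2417/2061 = 2417/2061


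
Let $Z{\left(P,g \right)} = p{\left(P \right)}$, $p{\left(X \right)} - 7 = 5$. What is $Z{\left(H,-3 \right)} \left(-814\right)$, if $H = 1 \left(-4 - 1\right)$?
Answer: $-9768$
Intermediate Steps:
$H = -5$ ($H = 1 \left(-5\right) = -5$)
$p{\left(X \right)} = 12$ ($p{\left(X \right)} = 7 + 5 = 12$)
$Z{\left(P,g \right)} = 12$
$Z{\left(H,-3 \right)} \left(-814\right) = 12 \left(-814\right) = -9768$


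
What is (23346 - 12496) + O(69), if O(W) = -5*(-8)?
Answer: 10890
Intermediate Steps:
O(W) = 40
(23346 - 12496) + O(69) = (23346 - 12496) + 40 = 10850 + 40 = 10890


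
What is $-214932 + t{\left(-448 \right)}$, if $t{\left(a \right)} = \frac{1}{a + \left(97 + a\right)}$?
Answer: $- \frac{171730669}{799} \approx -2.1493 \cdot 10^{5}$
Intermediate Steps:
$t{\left(a \right)} = \frac{1}{97 + 2 a}$
$-214932 + t{\left(-448 \right)} = -214932 + \frac{1}{97 + 2 \left(-448\right)} = -214932 + \frac{1}{97 - 896} = -214932 + \frac{1}{-799} = -214932 - \frac{1}{799} = - \frac{171730669}{799}$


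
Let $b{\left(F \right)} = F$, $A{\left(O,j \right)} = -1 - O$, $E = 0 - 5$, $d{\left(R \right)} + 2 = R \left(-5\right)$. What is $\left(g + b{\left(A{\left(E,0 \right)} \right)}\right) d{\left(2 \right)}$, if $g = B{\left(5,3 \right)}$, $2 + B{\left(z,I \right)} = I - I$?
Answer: $-24$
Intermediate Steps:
$d{\left(R \right)} = -2 - 5 R$ ($d{\left(R \right)} = -2 + R \left(-5\right) = -2 - 5 R$)
$E = -5$
$B{\left(z,I \right)} = -2$ ($B{\left(z,I \right)} = -2 + \left(I - I\right) = -2 + 0 = -2$)
$g = -2$
$\left(g + b{\left(A{\left(E,0 \right)} \right)}\right) d{\left(2 \right)} = \left(-2 - -4\right) \left(-2 - 10\right) = \left(-2 + \left(-1 + 5\right)\right) \left(-2 - 10\right) = \left(-2 + 4\right) \left(-12\right) = 2 \left(-12\right) = -24$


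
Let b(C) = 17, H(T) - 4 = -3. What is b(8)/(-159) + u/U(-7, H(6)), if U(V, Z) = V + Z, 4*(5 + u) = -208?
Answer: 2987/318 ≈ 9.3931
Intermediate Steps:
u = -57 (u = -5 + (1/4)*(-208) = -5 - 52 = -57)
H(T) = 1 (H(T) = 4 - 3 = 1)
b(8)/(-159) + u/U(-7, H(6)) = 17/(-159) - 57/(-7 + 1) = 17*(-1/159) - 57/(-6) = -17/159 - 57*(-1/6) = -17/159 + 19/2 = 2987/318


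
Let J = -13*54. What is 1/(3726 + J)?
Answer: 1/3024 ≈ 0.00033069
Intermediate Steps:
J = -702
1/(3726 + J) = 1/(3726 - 702) = 1/3024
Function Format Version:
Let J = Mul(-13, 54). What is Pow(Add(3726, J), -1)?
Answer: Rational(1, 3024) ≈ 0.00033069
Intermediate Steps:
J = -702
Pow(Add(3726, J), -1) = Pow(Add(3726, -702), -1) = Pow(3024, -1) = Rational(1, 3024)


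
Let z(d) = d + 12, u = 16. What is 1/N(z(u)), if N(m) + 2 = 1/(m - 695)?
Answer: -667/1335 ≈ -0.49963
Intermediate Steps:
z(d) = 12 + d
N(m) = -2 + 1/(-695 + m) (N(m) = -2 + 1/(m - 695) = -2 + 1/(-695 + m))
1/N(z(u)) = 1/((1391 - 2*(12 + 16))/(-695 + (12 + 16))) = 1/((1391 - 2*28)/(-695 + 28)) = 1/((1391 - 56)/(-667)) = 1/(-1/667*1335) = 1/(-1335/667) = -667/1335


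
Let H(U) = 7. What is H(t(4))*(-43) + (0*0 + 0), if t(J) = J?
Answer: -301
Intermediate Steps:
H(t(4))*(-43) + (0*0 + 0) = 7*(-43) + (0*0 + 0) = -301 + (0 + 0) = -301 + 0 = -301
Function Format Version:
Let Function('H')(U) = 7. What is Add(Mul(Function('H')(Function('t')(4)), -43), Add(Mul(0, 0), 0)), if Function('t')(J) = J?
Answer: -301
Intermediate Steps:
Add(Mul(Function('H')(Function('t')(4)), -43), Add(Mul(0, 0), 0)) = Add(Mul(7, -43), Add(Mul(0, 0), 0)) = Add(-301, Add(0, 0)) = Add(-301, 0) = -301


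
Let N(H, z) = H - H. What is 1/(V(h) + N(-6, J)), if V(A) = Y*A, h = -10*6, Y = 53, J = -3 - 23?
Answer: -1/3180 ≈ -0.00031447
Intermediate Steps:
J = -26
N(H, z) = 0
h = -60
V(A) = 53*A
1/(V(h) + N(-6, J)) = 1/(53*(-60) + 0) = 1/(-3180 + 0) = 1/(-3180) = -1/3180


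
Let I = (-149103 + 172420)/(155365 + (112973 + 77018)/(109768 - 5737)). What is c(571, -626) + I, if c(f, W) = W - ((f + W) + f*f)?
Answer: -5279016325444445/16162966306 ≈ -3.2661e+5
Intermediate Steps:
c(f, W) = -f - f² (c(f, W) = W - ((W + f) + f²) = W - (W + f + f²) = W + (-W - f - f²) = -f - f²)
I = 2425690827/16162966306 (I = 23317/(155365 + 189991/104031) = 23317/(16162966306/104031) = 23317*(104031/16162966306) = 2425690827/16162966306 ≈ 0.15008)
c(571, -626) + I = -1*571*(1 + 571) + 2425690827/16162966306 = -1*571*572 + 2425690827/16162966306 = -326612 + 2425690827/16162966306 = -5279016325444445/16162966306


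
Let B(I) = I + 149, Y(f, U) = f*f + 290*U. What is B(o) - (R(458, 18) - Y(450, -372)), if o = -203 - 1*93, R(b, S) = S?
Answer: 94455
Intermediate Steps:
Y(f, U) = f² + 290*U
o = -296 (o = -203 - 93 = -296)
B(I) = 149 + I
B(o) - (R(458, 18) - Y(450, -372)) = (149 - 296) - (18 - (450² + 290*(-372))) = -147 - (18 - (202500 - 107880)) = -147 - (18 - 1*94620) = -147 - (18 - 94620) = -147 - 1*(-94602) = -147 + 94602 = 94455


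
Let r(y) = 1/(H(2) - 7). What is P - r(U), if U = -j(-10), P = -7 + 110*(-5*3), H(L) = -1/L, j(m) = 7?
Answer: -24853/15 ≈ -1656.9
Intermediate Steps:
P = -1657 (P = -7 + 110*(-15) = -7 - 1650 = -1657)
U = -7 (U = -1*7 = -7)
r(y) = -2/15 (r(y) = 1/(-1/2 - 7) = 1/(-15/2) = -2/15)
P - r(U) = -1657 - 1*(-2/15) = -1657 + 2/15 = -24853/15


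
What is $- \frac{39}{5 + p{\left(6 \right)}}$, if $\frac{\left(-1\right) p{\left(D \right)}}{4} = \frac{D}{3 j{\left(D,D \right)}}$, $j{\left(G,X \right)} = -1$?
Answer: $-3$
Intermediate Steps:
$p{\left(D \right)} = \frac{4 D}{3}$ ($p{\left(D \right)} = - 4 \frac{D}{3 \left(-1\right)} = - 4 \frac{D}{-3} = - 4 D \left(- \frac{1}{3}\right) = - 4 \left(- \frac{D}{3}\right) = \frac{4 D}{3}$)
$- \frac{39}{5 + p{\left(6 \right)}} = - \frac{39}{5 + \frac{4}{3} \cdot 6} = - \frac{39}{5 + 8} = - \frac{39}{13} = \left(-39\right) \frac{1}{13} = -3$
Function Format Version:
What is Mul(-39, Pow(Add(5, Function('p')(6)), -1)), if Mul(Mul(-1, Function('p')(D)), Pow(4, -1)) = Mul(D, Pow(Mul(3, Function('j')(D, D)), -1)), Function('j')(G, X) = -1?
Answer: -3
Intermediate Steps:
Function('p')(D) = Mul(Rational(4, 3), D) (Function('p')(D) = Mul(-4, Mul(D, Pow(Mul(3, -1), -1))) = Mul(-4, Mul(D, Pow(-3, -1))) = Mul(-4, Mul(D, Rational(-1, 3))) = Mul(-4, Mul(Rational(-1, 3), D)) = Mul(Rational(4, 3), D))
Mul(-39, Pow(Add(5, Function('p')(6)), -1)) = Mul(-39, Pow(Add(5, Mul(Rational(4, 3), 6)), -1)) = Mul(-39, Pow(Add(5, 8), -1)) = Mul(-39, Pow(13, -1)) = Mul(-39, Rational(1, 13)) = -3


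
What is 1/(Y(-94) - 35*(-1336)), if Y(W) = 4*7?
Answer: 1/46788 ≈ 2.1373e-5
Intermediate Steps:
Y(W) = 28
1/(Y(-94) - 35*(-1336)) = 1/(28 - 35*(-1336)) = 1/(28 + 46760) = 1/46788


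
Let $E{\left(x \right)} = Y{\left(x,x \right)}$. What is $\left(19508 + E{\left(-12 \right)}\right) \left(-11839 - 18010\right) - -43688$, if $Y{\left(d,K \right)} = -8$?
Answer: $-582011812$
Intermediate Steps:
$E{\left(x \right)} = -8$
$\left(19508 + E{\left(-12 \right)}\right) \left(-11839 - 18010\right) - -43688 = \left(19508 - 8\right) \left(-11839 - 18010\right) - -43688 = 19500 \left(-29849\right) + 43688 = -582055500 + 43688 = -582011812$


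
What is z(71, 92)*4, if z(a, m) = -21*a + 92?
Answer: -5596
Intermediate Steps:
z(a, m) = 92 - 21*a
z(71, 92)*4 = (92 - 21*71)*4 = (92 - 1491)*4 = -1399*4 = -5596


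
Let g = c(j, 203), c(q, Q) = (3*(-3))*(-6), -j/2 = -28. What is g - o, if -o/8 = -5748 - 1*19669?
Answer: -203282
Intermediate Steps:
j = 56 (j = -2*(-28) = 56)
c(q, Q) = 54 (c(q, Q) = -9*(-6) = 54)
o = 203336 (o = -8*(-5748 - 1*19669) = -8*(-5748 - 19669) = -8*(-25417) = 203336)
g = 54
g - o = 54 - 1*203336 = 54 - 203336 = -203282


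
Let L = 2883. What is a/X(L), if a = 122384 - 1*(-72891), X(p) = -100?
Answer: -7811/4 ≈ -1952.8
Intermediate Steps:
a = 195275 (a = 122384 + 72891 = 195275)
a/X(L) = 195275/(-100) = 195275*(-1/100) = -7811/4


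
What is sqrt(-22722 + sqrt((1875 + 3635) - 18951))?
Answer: sqrt(-22722 + I*sqrt(13441)) ≈ 0.3846 + 150.74*I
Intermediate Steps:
sqrt(-22722 + sqrt((1875 + 3635) - 18951)) = sqrt(-22722 + sqrt(5510 - 18951)) = sqrt(-22722 + sqrt(-13441)) = sqrt(-22722 + I*sqrt(13441))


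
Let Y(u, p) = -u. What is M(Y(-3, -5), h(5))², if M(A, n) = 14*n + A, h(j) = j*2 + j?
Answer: 45369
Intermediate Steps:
h(j) = 3*j (h(j) = 2*j + j = 3*j)
M(A, n) = A + 14*n
M(Y(-3, -5), h(5))² = (-1*(-3) + 14*(3*5))² = (3 + 14*15)² = (3 + 210)² = 213² = 45369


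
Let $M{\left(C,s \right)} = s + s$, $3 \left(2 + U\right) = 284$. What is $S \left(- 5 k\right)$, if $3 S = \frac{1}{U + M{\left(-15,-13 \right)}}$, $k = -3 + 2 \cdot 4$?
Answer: $- \frac{1}{8} \approx -0.125$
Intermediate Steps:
$U = \frac{278}{3}$ ($U = -2 + \frac{1}{3} \cdot 284 = -2 + \frac{284}{3} = \frac{278}{3} \approx 92.667$)
$M{\left(C,s \right)} = 2 s$
$k = 5$ ($k = -3 + 8 = 5$)
$S = \frac{1}{200}$ ($S = \frac{1}{3 \left(\frac{278}{3} + 2 \left(-13\right)\right)} = \frac{1}{3 \left(\frac{278}{3} - 26\right)} = \frac{1}{3 \cdot \frac{200}{3}} = \frac{1}{3} \cdot \frac{3}{200} = \frac{1}{200} \approx 0.005$)
$S \left(- 5 k\right) = \frac{\left(-5\right) 5}{200} = \frac{1}{200} \left(-25\right) = - \frac{1}{8}$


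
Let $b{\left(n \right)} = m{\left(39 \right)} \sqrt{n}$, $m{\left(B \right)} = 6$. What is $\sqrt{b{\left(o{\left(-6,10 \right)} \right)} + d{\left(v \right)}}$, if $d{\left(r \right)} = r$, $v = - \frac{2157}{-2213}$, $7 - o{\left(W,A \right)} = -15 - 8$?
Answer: $\frac{\sqrt{4773441 + 29384214 \sqrt{30}}}{2213} \approx 5.817$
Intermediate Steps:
$o{\left(W,A \right)} = 30$ ($o{\left(W,A \right)} = 7 - \left(-15 - 8\right) = 7 - -23 = 7 + 23 = 30$)
$v = \frac{2157}{2213}$ ($v = \left(-2157\right) \left(- \frac{1}{2213}\right) = \frac{2157}{2213} \approx 0.9747$)
$b{\left(n \right)} = 6 \sqrt{n}$
$\sqrt{b{\left(o{\left(-6,10 \right)} \right)} + d{\left(v \right)}} = \sqrt{6 \sqrt{30} + \frac{2157}{2213}} = \sqrt{\frac{2157}{2213} + 6 \sqrt{30}}$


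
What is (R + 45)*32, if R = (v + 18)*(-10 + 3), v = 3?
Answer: -3264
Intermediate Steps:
R = -147 (R = (3 + 18)*(-10 + 3) = 21*(-7) = -147)
(R + 45)*32 = (-147 + 45)*32 = -102*32 = -3264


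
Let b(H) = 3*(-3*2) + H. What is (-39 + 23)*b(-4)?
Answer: 352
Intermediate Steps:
b(H) = -18 + H (b(H) = 3*(-6) + H = -18 + H)
(-39 + 23)*b(-4) = (-39 + 23)*(-18 - 4) = -16*(-22) = 352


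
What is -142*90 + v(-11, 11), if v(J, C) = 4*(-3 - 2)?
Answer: -12800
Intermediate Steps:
v(J, C) = -20 (v(J, C) = 4*(-5) = -20)
-142*90 + v(-11, 11) = -142*90 - 20 = -12780 - 20 = -12800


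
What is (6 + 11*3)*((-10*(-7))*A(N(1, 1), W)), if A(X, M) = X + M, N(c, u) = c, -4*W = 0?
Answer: 2730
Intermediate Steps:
W = 0 (W = -¼*0 = 0)
A(X, M) = M + X
(6 + 11*3)*((-10*(-7))*A(N(1, 1), W)) = (6 + 11*3)*((-10*(-7))*(0 + 1)) = (6 + 33)*(70*1) = 39*70 = 2730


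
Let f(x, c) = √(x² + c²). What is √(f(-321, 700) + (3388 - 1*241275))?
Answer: √(-237887 + √593041) ≈ 486.95*I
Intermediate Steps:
f(x, c) = √(c² + x²)
√(f(-321, 700) + (3388 - 1*241275)) = √(√(700² + (-321)²) + (3388 - 1*241275)) = √(√(490000 + 103041) + (3388 - 241275)) = √(√593041 - 237887) = √(-237887 + √593041)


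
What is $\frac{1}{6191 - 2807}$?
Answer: $\frac{1}{3384} \approx 0.00029551$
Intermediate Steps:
$\frac{1}{6191 - 2807} = \frac{1}{3384}$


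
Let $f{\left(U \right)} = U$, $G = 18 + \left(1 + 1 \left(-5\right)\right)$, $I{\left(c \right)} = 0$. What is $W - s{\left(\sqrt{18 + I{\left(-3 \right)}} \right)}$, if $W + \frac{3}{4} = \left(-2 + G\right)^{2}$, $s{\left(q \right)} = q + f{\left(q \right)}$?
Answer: $\frac{573}{4} - 6 \sqrt{2} \approx 134.76$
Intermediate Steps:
$G = 14$ ($G = 18 + \left(1 - 5\right) = 18 - 4 = 14$)
$s{\left(q \right)} = 2 q$ ($s{\left(q \right)} = q + q = 2 q$)
$W = \frac{573}{4}$ ($W = - \frac{3}{4} + \left(-2 + 14\right)^{2} = - \frac{3}{4} + 12^{2} = - \frac{3}{4} + 144 = \frac{573}{4} \approx 143.25$)
$W - s{\left(\sqrt{18 + I{\left(-3 \right)}} \right)} = \frac{573}{4} - 2 \sqrt{18 + 0} = \frac{573}{4} - 2 \sqrt{18} = \frac{573}{4} - 2 \cdot 3 \sqrt{2} = \frac{573}{4} - 6 \sqrt{2}$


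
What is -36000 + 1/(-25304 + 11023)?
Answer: -514116001/14281 ≈ -36000.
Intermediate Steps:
-36000 + 1/(-25304 + 11023) = -36000 + 1/(-14281) = -36000 - 1/14281 = -514116001/14281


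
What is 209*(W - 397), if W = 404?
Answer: 1463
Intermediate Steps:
209*(W - 397) = 209*(404 - 397) = 209*7 = 1463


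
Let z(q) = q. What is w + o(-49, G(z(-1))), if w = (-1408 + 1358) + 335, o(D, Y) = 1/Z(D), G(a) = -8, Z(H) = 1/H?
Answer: 236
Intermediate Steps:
o(D, Y) = D (o(D, Y) = 1/(1/D) = D)
w = 285 (w = -50 + 335 = 285)
w + o(-49, G(z(-1))) = 285 - 49 = 236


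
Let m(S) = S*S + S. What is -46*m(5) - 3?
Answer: -1383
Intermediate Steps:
m(S) = S + S² (m(S) = S² + S = S + S²)
-46*m(5) - 3 = -230*(1 + 5) - 3 = -230*6 - 3 = -46*30 - 3 = -1380 - 3 = -1383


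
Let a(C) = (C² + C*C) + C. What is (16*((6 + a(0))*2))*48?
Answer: 9216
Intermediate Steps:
a(C) = C + 2*C² (a(C) = (C² + C²) + C = 2*C² + C = C + 2*C²)
(16*((6 + a(0))*2))*48 = (16*((6 + 0*(1 + 2*0))*2))*48 = (16*((6 + 0*(1 + 0))*2))*48 = (16*((6 + 0*1)*2))*48 = (16*((6 + 0)*2))*48 = (16*(6*2))*48 = (16*12)*48 = 192*48 = 9216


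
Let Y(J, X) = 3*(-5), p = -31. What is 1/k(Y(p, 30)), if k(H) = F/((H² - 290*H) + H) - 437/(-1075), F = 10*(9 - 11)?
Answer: 245100/98561 ≈ 2.4868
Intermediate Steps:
Y(J, X) = -15
F = -20 (F = 10*(-2) = -20)
k(H) = 437/1075 - 20/(H² - 289*H) (k(H) = -20/((H² - 290*H) + H) - 437/(-1075) = -20/(H² - 289*H) - 437*(-1/1075) = -20/(H² - 289*H) + 437/1075 = 437/1075 - 20/(H² - 289*H))
1/k(Y(p, 30)) = 1/((1/1075)*(-21500 - 126293*(-15) + 437*(-15)²)/(-15*(-289 - 15))) = 1/((1/1075)*(-1/15)*(-21500 + 1894395 + 437*225)/(-304)) = 1/((1/1075)*(-1/15)*(-1/304)*(-21500 + 1894395 + 98325)) = 1/((1/1075)*(-1/15)*(-1/304)*1971220) = 1/(98561/245100) = 245100/98561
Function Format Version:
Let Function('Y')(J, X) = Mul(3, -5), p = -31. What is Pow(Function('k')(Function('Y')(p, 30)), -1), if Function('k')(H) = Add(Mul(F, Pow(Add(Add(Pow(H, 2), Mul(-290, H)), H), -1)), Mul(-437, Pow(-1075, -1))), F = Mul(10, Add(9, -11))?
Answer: Rational(245100, 98561) ≈ 2.4868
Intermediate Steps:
Function('Y')(J, X) = -15
F = -20 (F = Mul(10, -2) = -20)
Function('k')(H) = Add(Rational(437, 1075), Mul(-20, Pow(Add(Pow(H, 2), Mul(-289, H)), -1))) (Function('k')(H) = Add(Mul(-20, Pow(Add(Add(Pow(H, 2), Mul(-290, H)), H), -1)), Mul(-437, Pow(-1075, -1))) = Add(Mul(-20, Pow(Add(Pow(H, 2), Mul(-289, H)), -1)), Mul(-437, Rational(-1, 1075))) = Add(Mul(-20, Pow(Add(Pow(H, 2), Mul(-289, H)), -1)), Rational(437, 1075)) = Add(Rational(437, 1075), Mul(-20, Pow(Add(Pow(H, 2), Mul(-289, H)), -1))))
Pow(Function('k')(Function('Y')(p, 30)), -1) = Pow(Mul(Rational(1, 1075), Pow(-15, -1), Pow(Add(-289, -15), -1), Add(-21500, Mul(-126293, -15), Mul(437, Pow(-15, 2)))), -1) = Pow(Mul(Rational(1, 1075), Rational(-1, 15), Pow(-304, -1), Add(-21500, 1894395, Mul(437, 225))), -1) = Pow(Mul(Rational(1, 1075), Rational(-1, 15), Rational(-1, 304), Add(-21500, 1894395, 98325)), -1) = Pow(Mul(Rational(1, 1075), Rational(-1, 15), Rational(-1, 304), 1971220), -1) = Pow(Rational(98561, 245100), -1) = Rational(245100, 98561)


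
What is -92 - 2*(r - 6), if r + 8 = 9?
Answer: -82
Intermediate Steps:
r = 1 (r = -8 + 9 = 1)
-92 - 2*(r - 6) = -92 - 2*(1 - 6) = -92 - 2*(-5) = -92 + 10 = -82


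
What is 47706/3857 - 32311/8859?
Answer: 298003927/34169163 ≈ 8.7214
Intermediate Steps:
47706/3857 - 32311/8859 = 298003927/34169163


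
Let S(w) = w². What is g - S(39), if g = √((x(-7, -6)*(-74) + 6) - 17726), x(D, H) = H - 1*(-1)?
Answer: -1521 + 5*I*√694 ≈ -1521.0 + 131.72*I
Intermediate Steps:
x(D, H) = 1 + H (x(D, H) = H + 1 = 1 + H)
g = 5*I*√694 (g = √(((1 - 6)*(-74) + 6) - 17726) = √((-5*(-74) + 6) - 17726) = √((370 + 6) - 17726) = √(376 - 17726) = √(-17350) = 5*I*√694 ≈ 131.72*I)
g - S(39) = 5*I*√694 - 1*39² = 5*I*√694 - 1*1521 = 5*I*√694 - 1521 = -1521 + 5*I*√694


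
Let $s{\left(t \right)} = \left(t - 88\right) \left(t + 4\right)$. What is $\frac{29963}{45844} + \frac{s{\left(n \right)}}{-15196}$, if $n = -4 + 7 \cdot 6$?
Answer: $\frac{137897537}{174161356} \approx 0.79178$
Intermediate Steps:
$n = 38$ ($n = -4 + 42 = 38$)
$s{\left(t \right)} = \left(-88 + t\right) \left(4 + t\right)$
$\frac{29963}{45844} + \frac{s{\left(n \right)}}{-15196} = \frac{29963}{45844} + \frac{-352 + 38^{2} - 3192}{-15196} = 29963 \cdot \frac{1}{45844} + \left(-352 + 1444 - 3192\right) \left(- \frac{1}{15196}\right) = \frac{29963}{45844} - - \frac{525}{3799} = \frac{29963}{45844} + \frac{525}{3799} = \frac{137897537}{174161356}$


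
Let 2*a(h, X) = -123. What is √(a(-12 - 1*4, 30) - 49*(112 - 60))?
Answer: I*√10438/2 ≈ 51.083*I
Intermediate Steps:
a(h, X) = -123/2 (a(h, X) = (½)*(-123) = -123/2)
√(a(-12 - 1*4, 30) - 49*(112 - 60)) = √(-123/2 - 49*(112 - 60)) = √(-123/2 - 49*52) = √(-123/2 - 2548) = √(-5219/2) = I*√10438/2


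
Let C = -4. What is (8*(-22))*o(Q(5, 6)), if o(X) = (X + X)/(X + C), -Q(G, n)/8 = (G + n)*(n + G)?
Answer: -85184/243 ≈ -350.55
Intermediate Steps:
Q(G, n) = -8*(G + n)² (Q(G, n) = -8*(G + n)*(n + G) = -8*(G + n)*(G + n) = -8*(G + n)²)
o(X) = 2*X/(-4 + X) (o(X) = (X + X)/(X - 4) = (2*X)/(-4 + X) = 2*X/(-4 + X))
(8*(-22))*o(Q(5, 6)) = (8*(-22))*(2*(-8*(5 + 6)²)/(-4 - 8*(5 + 6)²)) = -352*(-8*11²)/(-4 - 8*11²) = -352*(-8*121)/(-4 - 8*121) = -352*(-968)/(-4 - 968) = -352*(-968)/(-972) = -352*(-968)*(-1)/972 = -176*484/243 = -85184/243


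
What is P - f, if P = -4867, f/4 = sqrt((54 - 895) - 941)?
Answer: -4867 - 36*I*sqrt(22) ≈ -4867.0 - 168.85*I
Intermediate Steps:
f = 36*I*sqrt(22) (f = 4*sqrt((54 - 895) - 941) = 4*sqrt(-841 - 941) = 4*sqrt(-1782) = 4*(9*I*sqrt(22)) = 36*I*sqrt(22) ≈ 168.85*I)
P - f = -4867 - 36*I*sqrt(22)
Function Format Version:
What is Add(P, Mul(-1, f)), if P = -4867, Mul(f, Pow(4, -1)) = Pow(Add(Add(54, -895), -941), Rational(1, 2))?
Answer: Add(-4867, Mul(-36, I, Pow(22, Rational(1, 2)))) ≈ Add(-4867.0, Mul(-168.85, I))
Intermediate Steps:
f = Mul(36, I, Pow(22, Rational(1, 2))) (f = Mul(4, Pow(Add(Add(54, -895), -941), Rational(1, 2))) = Mul(4, Pow(Add(-841, -941), Rational(1, 2))) = Mul(4, Pow(-1782, Rational(1, 2))) = Mul(4, Mul(9, I, Pow(22, Rational(1, 2)))) = Mul(36, I, Pow(22, Rational(1, 2))) ≈ Mul(168.85, I))
Add(P, Mul(-1, f)) = Add(-4867, Mul(-1, Mul(36, I, Pow(22, Rational(1, 2))))) = Add(-4867, Mul(-36, I, Pow(22, Rational(1, 2))))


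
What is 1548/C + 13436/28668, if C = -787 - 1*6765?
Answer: 3568163/13531296 ≈ 0.26370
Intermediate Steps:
C = -7552 (C = -787 - 6765 = -7552)
1548/C + 13436/28668 = 1548/(-7552) + 13436/28668 = 1548*(-1/7552) + 13436*(1/28668) = -387/1888 + 3359/7167 = 3568163/13531296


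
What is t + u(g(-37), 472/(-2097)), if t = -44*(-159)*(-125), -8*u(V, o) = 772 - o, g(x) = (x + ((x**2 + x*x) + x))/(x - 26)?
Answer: -3668057839/4194 ≈ -8.7460e+5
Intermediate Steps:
g(x) = (2*x + 2*x**2)/(-26 + x) (g(x) = (x + ((x**2 + x**2) + x))/(-26 + x) = (x + (2*x**2 + x))/(-26 + x) = (x + (x + 2*x**2))/(-26 + x) = (2*x + 2*x**2)/(-26 + x))
u(V, o) = -193/2 + o/8 (u(V, o) = -(772 - o)/8 = -193/2 + o/8)
t = -874500 (t = 6996*(-125) = -874500)
t + u(g(-37), 472/(-2097)) = -874500 + (-193/2 + (472/(-2097))/8) = -874500 + (-193/2 + (472*(-1/2097))/8) = -874500 + (-193/2 + (1/8)*(-472/2097)) = -874500 + (-193/2 - 59/2097) = -874500 - 404839/4194 = -3668057839/4194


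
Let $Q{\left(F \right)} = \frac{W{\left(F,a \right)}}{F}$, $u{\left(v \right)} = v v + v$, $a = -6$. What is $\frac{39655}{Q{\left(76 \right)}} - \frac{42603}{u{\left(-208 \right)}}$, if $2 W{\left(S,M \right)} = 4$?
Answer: $\frac{21626871079}{14352} \approx 1.5069 \cdot 10^{6}$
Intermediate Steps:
$u{\left(v \right)} = v + v^{2}$ ($u{\left(v \right)} = v^{2} + v = v + v^{2}$)
$W{\left(S,M \right)} = 2$ ($W{\left(S,M \right)} = \frac{1}{2} \cdot 4 = 2$)
$Q{\left(F \right)} = \frac{2}{F}$
$\frac{39655}{Q{\left(76 \right)}} - \frac{42603}{u{\left(-208 \right)}} = \frac{39655}{2 \cdot \frac{1}{76}} - \frac{42603}{\left(-208\right) \left(1 - 208\right)} = \frac{39655}{2 \cdot \frac{1}{76}} - \frac{42603}{\left(-208\right) \left(-207\right)} = 39655 \frac{1}{\frac{1}{38}} - \frac{42603}{43056} = 39655 \cdot 38 - \frac{14201}{14352} = 1506890 - \frac{14201}{14352} = \frac{21626871079}{14352}$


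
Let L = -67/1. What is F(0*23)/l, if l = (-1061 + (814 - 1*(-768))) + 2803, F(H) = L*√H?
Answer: 0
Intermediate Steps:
L = -67 (L = -67*1 = -67)
F(H) = -67*√H
l = 3324 (l = (-1061 + (814 + 768)) + 2803 = (-1061 + 1582) + 2803 = 521 + 2803 = 3324)
F(0*23)/l = -67*√(0*23)/3324 = -67*√0*(1/3324) = -67*0*(1/3324) = 0*(1/3324) = 0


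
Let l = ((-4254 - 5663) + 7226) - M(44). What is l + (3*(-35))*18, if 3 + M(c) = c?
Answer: -4622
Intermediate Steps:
M(c) = -3 + c
l = -2732 (l = ((-4254 - 5663) + 7226) - (-3 + 44) = (-9917 + 7226) - 1*41 = -2691 - 41 = -2732)
l + (3*(-35))*18 = -2732 + (3*(-35))*18 = -2732 - 105*18 = -2732 - 1890 = -4622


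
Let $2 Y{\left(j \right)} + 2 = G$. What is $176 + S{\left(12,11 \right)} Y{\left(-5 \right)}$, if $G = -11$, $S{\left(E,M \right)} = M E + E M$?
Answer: $-1540$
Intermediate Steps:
$S{\left(E,M \right)} = 2 E M$ ($S{\left(E,M \right)} = E M + E M = 2 E M$)
$Y{\left(j \right)} = - \frac{13}{2}$ ($Y{\left(j \right)} = -1 + \frac{1}{2} \left(-11\right) = -1 - \frac{11}{2} = - \frac{13}{2}$)
$176 + S{\left(12,11 \right)} Y{\left(-5 \right)} = 176 + 2 \cdot 12 \cdot 11 \left(- \frac{13}{2}\right) = 176 + 264 \left(- \frac{13}{2}\right) = 176 - 1716 = -1540$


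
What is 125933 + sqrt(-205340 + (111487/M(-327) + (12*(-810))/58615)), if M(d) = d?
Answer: 125933 + I*sqrt(3022507807919813109)/3833421 ≈ 1.2593e+5 + 453.52*I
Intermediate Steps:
125933 + sqrt(-205340 + (111487/M(-327) + (12*(-810))/58615)) = 125933 + sqrt(-205340 + (111487/(-327) + (12*(-810))/58615)) = 125933 + sqrt(-205340 + (111487*(-1/327) - 9720*1/58615)) = 125933 + sqrt(-205340 + (-111487/327 - 1944/11723)) = 125933 + sqrt(-205340 - 1307597789/3833421) = 125933 + sqrt(-788462265929/3833421) = 125933 + I*sqrt(3022507807919813109)/3833421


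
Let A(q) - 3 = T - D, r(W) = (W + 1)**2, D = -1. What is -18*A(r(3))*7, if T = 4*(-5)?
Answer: 2016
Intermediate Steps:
T = -20
r(W) = (1 + W)**2
A(q) = -16 (A(q) = 3 + (-20 - 1*(-1)) = 3 + (-20 + 1) = 3 - 19 = -16)
-18*A(r(3))*7 = -18*(-16)*7 = 288*7 = 2016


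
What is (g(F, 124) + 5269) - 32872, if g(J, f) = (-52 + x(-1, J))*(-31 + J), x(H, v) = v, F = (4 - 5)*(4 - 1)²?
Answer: -25163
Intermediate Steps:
F = -9 (F = -1*3² = -1*9 = -9)
g(J, f) = (-52 + J)*(-31 + J)
(g(F, 124) + 5269) - 32872 = ((1612 + (-9)² - 83*(-9)) + 5269) - 32872 = ((1612 + 81 + 747) + 5269) - 32872 = (2440 + 5269) - 32872 = 7709 - 32872 = -25163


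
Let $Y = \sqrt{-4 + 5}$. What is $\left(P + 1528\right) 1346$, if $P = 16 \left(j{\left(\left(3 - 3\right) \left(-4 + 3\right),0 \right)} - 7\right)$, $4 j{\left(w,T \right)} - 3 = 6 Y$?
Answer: $1954392$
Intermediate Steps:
$Y = 1$ ($Y = \sqrt{1} = 1$)
$j{\left(w,T \right)} = \frac{9}{4}$ ($j{\left(w,T \right)} = \frac{3}{4} + \frac{6 \cdot 1}{4} = \frac{3}{4} + \frac{1}{4} \cdot 6 = \frac{3}{4} + \frac{3}{2} = \frac{9}{4}$)
$P = -76$ ($P = 16 \left(\frac{9}{4} - 7\right) = 16 \left(- \frac{19}{4}\right) = -76$)
$\left(P + 1528\right) 1346 = \left(-76 + 1528\right) 1346 = 1452 \cdot 1346 = 1954392$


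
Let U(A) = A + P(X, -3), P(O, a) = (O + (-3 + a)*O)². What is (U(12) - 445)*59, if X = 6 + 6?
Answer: 186853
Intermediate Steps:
X = 12
P(O, a) = (O + O*(-3 + a))²
U(A) = 3600 + A (U(A) = A + 12²*(-2 - 3)² = A + 144*(-5)² = A + 144*25 = A + 3600 = 3600 + A)
(U(12) - 445)*59 = ((3600 + 12) - 445)*59 = (3612 - 445)*59 = 3167*59 = 186853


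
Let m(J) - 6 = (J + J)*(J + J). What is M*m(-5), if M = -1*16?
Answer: -1696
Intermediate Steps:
m(J) = 6 + 4*J**2 (m(J) = 6 + (J + J)*(J + J) = 6 + (2*J)*(2*J) = 6 + 4*J**2)
M = -16
M*m(-5) = -16*(6 + 4*(-5)**2) = -16*(6 + 4*25) = -16*(6 + 100) = -16*106 = -1696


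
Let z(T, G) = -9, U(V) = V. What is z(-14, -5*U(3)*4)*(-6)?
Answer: 54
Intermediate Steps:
z(-14, -5*U(3)*4)*(-6) = -9*(-6) = 54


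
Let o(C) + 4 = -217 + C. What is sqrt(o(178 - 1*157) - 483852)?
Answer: 2*I*sqrt(121013) ≈ 695.74*I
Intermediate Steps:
o(C) = -221 + C (o(C) = -4 + (-217 + C) = -221 + C)
sqrt(o(178 - 1*157) - 483852) = sqrt((-221 + (178 - 1*157)) - 483852) = sqrt((-221 + (178 - 157)) - 483852) = sqrt((-221 + 21) - 483852) = sqrt(-200 - 483852) = sqrt(-484052) = 2*I*sqrt(121013)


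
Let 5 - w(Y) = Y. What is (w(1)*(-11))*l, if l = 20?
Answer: -880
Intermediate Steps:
w(Y) = 5 - Y
(w(1)*(-11))*l = ((5 - 1*1)*(-11))*20 = ((5 - 1)*(-11))*20 = (4*(-11))*20 = -44*20 = -880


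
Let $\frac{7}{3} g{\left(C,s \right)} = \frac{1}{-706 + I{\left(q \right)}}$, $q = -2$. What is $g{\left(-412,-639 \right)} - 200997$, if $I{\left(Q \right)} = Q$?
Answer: $- \frac{332047045}{1652} \approx -2.01 \cdot 10^{5}$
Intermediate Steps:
$g{\left(C,s \right)} = - \frac{1}{1652}$ ($g{\left(C,s \right)} = \frac{3}{7 \left(-706 - 2\right)} = \frac{3}{7 \left(-708\right)} = \frac{3}{7} \left(- \frac{1}{708}\right) = - \frac{1}{1652}$)
$g{\left(-412,-639 \right)} - 200997 = - \frac{1}{1652} - 200997 = - \frac{332047045}{1652}$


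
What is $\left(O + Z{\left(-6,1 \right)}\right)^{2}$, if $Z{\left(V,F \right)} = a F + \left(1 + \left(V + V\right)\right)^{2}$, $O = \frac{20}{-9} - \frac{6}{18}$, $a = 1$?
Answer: $\frac{1155625}{81} \approx 14267.0$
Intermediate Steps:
$O = - \frac{23}{9}$ ($O = 20 \left(- \frac{1}{9}\right) - \frac{1}{3} = - \frac{20}{9} - \frac{1}{3} = - \frac{23}{9} \approx -2.5556$)
$Z{\left(V,F \right)} = F + \left(1 + 2 V\right)^{2}$ ($Z{\left(V,F \right)} = 1 F + \left(1 + \left(V + V\right)\right)^{2} = F + \left(1 + 2 V\right)^{2}$)
$\left(O + Z{\left(-6,1 \right)}\right)^{2} = \left(- \frac{23}{9} + \left(1 + \left(1 + 2 \left(-6\right)\right)^{2}\right)\right)^{2} = \left(- \frac{23}{9} + \left(1 + \left(1 - 12\right)^{2}\right)\right)^{2} = \left(- \frac{23}{9} + \left(1 + \left(-11\right)^{2}\right)\right)^{2} = \left(- \frac{23}{9} + \left(1 + 121\right)\right)^{2} = \left(- \frac{23}{9} + 122\right)^{2} = \left(\frac{1075}{9}\right)^{2} = \frac{1155625}{81}$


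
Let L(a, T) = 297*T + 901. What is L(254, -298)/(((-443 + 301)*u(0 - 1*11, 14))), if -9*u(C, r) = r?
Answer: -112635/284 ≈ -396.60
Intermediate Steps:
u(C, r) = -r/9
L(a, T) = 901 + 297*T
L(254, -298)/(((-443 + 301)*u(0 - 1*11, 14))) = (901 + 297*(-298))/(((-443 + 301)*(-⅑*14))) = (901 - 88506)/((-142*(-14/9))) = -87605/1988/9 = -87605*9/1988 = -112635/284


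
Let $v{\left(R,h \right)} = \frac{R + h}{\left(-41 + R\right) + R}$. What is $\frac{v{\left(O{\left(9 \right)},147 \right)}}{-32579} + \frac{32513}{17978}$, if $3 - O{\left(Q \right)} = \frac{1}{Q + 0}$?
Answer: $\frac{335803657881}{185668568054} \approx 1.8086$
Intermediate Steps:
$O{\left(Q \right)} = 3 - \frac{1}{Q}$ ($O{\left(Q \right)} = 3 - \frac{1}{Q + 0} = 3 - \frac{1}{Q}$)
$v{\left(R,h \right)} = \frac{R + h}{-41 + 2 R}$
$\frac{v{\left(O{\left(9 \right)},147 \right)}}{-32579} + \frac{32513}{17978} = \frac{\frac{1}{-41 + 2 \left(3 - \frac{1}{9}\right)} \left(\left(3 - \frac{1}{9}\right) + 147\right)}{-32579} + \frac{32513}{17978} = \frac{\left(3 - \frac{1}{9}\right) + 147}{-41 + 2 \left(3 - \frac{1}{9}\right)} \left(- \frac{1}{32579}\right) + 32513 \cdot \frac{1}{17978} = \frac{\left(3 - \frac{1}{9}\right) + 147}{-41 + 2 \left(3 - \frac{1}{9}\right)} \left(- \frac{1}{32579}\right) + \frac{32513}{17978} = \frac{\frac{26}{9} + 147}{-41 + 2 \cdot \frac{26}{9}} \left(- \frac{1}{32579}\right) + \frac{32513}{17978} = \frac{1}{-41 + \frac{52}{9}} \cdot \frac{1349}{9} \left(- \frac{1}{32579}\right) + \frac{32513}{17978} = \frac{1}{- \frac{317}{9}} \cdot \frac{1349}{9} \left(- \frac{1}{32579}\right) + \frac{32513}{17978} = \left(- \frac{9}{317}\right) \frac{1349}{9} \left(- \frac{1}{32579}\right) + \frac{32513}{17978} = \left(- \frac{1349}{317}\right) \left(- \frac{1}{32579}\right) + \frac{32513}{17978} = \frac{1349}{10327543} + \frac{32513}{17978} = \frac{335803657881}{185668568054}$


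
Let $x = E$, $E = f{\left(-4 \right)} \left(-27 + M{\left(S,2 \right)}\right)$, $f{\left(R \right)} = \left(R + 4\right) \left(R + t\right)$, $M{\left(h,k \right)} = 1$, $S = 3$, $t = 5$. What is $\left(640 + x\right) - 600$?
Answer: $40$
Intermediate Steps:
$f{\left(R \right)} = \left(4 + R\right) \left(5 + R\right)$ ($f{\left(R \right)} = \left(R + 4\right) \left(R + 5\right) = \left(4 + R\right) \left(5 + R\right)$)
$E = 0$ ($E = \left(20 + \left(-4\right)^{2} + 9 \left(-4\right)\right) \left(-27 + 1\right) = \left(20 + 16 - 36\right) \left(-26\right) = 0 \left(-26\right) = 0$)
$x = 0$
$\left(640 + x\right) - 600 = \left(640 + 0\right) - 600 = 640 - 600 = 40$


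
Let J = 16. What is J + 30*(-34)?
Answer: -1004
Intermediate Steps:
J + 30*(-34) = 16 + 30*(-34) = 16 - 1020 = -1004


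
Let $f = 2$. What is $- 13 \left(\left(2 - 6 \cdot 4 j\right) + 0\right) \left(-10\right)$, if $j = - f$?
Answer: $6500$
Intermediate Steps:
$j = -2$ ($j = \left(-1\right) 2 = -2$)
$- 13 \left(\left(2 - 6 \cdot 4 j\right) + 0\right) \left(-10\right) = - 13 \left(\left(2 - 6 \cdot 4 \left(-2\right)\right) + 0\right) \left(-10\right) = - 13 \left(\left(2 - 24 \left(-2\right)\right) + 0\right) \left(-10\right) = - 13 \left(\left(2 - -48\right) + 0\right) \left(-10\right) = - 13 \left(\left(2 + 48\right) + 0\right) \left(-10\right) = - 13 \left(50 + 0\right) \left(-10\right) = \left(-13\right) 50 \left(-10\right) = \left(-650\right) \left(-10\right) = 6500$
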